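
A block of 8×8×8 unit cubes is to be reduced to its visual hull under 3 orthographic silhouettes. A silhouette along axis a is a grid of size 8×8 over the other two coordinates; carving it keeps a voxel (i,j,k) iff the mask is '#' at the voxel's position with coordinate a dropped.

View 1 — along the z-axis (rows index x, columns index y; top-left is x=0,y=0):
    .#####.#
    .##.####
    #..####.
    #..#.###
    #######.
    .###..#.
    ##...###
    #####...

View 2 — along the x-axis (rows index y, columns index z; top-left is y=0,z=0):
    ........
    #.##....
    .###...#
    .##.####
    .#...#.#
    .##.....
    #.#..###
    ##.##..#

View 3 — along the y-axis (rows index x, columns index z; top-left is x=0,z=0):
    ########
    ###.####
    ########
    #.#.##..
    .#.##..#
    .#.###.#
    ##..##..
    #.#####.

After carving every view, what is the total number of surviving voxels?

remaining voxels: 105

initial block: 8^3 = 512
carve view 1 (along z, XY-mask fill 43/64): 344 voxels remain
carve view 2 (along x, YZ-mask fill 28/64): 151 voxels remain
carve view 3 (along y, XZ-mask fill 46/64): 105 voxels remain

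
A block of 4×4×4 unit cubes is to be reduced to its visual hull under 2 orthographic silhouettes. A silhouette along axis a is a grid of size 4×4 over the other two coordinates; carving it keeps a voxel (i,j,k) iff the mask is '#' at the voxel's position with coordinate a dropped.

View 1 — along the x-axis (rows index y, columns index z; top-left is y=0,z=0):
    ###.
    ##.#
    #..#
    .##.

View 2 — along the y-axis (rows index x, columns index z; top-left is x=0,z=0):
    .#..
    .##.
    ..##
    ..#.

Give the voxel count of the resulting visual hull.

14 voxels

start: 4×4×4 = 64 voxels
after view 1 [x-axis, 10 of 16 cells solid] → remaining = 40
after view 2 [y-axis, 6 of 16 cells solid] → remaining = 14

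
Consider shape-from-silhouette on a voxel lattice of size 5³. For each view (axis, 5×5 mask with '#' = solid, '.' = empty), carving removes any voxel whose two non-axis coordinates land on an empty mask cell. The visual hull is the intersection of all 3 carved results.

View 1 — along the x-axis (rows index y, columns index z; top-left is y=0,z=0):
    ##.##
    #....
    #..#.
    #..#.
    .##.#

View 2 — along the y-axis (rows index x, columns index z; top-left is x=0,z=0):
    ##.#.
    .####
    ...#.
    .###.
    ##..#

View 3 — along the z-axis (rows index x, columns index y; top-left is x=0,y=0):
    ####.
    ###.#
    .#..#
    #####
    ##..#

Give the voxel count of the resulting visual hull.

initial block: 5^3 = 125
V1 x: intersect with YZ mask (12 set) -- 60 left
V2 y: intersect with XZ mask (14 set) -- 34 left
V3 z: intersect with XY mask (18 set) -- 27 left

voxel count = 27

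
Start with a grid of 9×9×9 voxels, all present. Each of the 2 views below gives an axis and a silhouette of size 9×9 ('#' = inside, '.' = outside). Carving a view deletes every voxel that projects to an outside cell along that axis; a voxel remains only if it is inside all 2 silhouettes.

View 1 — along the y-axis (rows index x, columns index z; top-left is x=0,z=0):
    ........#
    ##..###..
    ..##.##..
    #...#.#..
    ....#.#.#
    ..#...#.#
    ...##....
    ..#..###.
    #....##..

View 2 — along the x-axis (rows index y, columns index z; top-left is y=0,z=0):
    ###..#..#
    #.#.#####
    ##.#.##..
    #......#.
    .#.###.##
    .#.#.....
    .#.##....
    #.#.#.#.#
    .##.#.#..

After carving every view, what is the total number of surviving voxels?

initial block: 9^3 = 729
carve view 1 (along y, XZ-mask fill 28/81): 252 voxels remain
carve view 2 (along x, YZ-mask fill 39/81): 120 voxels remain

|visual hull| = 120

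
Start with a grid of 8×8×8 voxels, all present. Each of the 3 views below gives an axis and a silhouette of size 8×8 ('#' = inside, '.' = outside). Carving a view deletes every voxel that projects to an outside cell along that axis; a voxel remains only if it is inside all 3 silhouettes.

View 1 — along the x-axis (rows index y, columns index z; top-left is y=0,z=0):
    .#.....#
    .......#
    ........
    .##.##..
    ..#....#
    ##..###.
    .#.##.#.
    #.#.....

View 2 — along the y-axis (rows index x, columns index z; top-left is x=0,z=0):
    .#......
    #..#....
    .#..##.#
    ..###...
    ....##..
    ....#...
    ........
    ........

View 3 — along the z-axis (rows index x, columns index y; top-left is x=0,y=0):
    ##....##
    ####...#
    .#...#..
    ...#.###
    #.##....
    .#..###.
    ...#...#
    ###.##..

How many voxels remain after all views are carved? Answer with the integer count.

17 voxels

initial block: 8^3 = 512
[1] x-view keeps 20 columns → grid now 160
[2] y-view keeps 13 columns → grid now 34
[3] z-view keeps 29 columns → grid now 17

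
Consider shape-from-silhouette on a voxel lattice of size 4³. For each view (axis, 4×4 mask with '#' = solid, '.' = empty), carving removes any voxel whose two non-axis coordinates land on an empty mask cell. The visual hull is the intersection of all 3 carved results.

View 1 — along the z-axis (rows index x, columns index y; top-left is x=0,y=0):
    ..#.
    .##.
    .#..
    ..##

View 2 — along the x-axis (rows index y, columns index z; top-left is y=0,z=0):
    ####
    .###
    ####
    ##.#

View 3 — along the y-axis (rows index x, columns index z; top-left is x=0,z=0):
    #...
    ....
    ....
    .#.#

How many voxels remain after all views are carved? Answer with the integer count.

5 voxels

initial block: 4^3 = 64
carve view 1 (along z, XY-mask fill 6/16): 24 voxels remain
carve view 2 (along x, YZ-mask fill 14/16): 21 voxels remain
carve view 3 (along y, XZ-mask fill 3/16): 5 voxels remain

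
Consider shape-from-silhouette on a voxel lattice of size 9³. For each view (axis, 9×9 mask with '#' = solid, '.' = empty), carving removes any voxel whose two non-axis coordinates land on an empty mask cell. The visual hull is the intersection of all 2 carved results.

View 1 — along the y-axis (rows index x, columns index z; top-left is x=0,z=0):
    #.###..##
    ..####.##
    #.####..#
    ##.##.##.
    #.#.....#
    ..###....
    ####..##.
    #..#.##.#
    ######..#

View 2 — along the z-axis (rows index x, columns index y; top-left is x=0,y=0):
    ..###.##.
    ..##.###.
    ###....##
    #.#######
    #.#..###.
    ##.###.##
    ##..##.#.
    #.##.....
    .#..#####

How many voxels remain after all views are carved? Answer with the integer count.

full grid |V| = 729
carve view 1 (along y, XZ-mask fill 48/81): 432 voxels remain
carve view 2 (along z, XY-mask fill 49/81): 261 voxels remain

remaining voxels: 261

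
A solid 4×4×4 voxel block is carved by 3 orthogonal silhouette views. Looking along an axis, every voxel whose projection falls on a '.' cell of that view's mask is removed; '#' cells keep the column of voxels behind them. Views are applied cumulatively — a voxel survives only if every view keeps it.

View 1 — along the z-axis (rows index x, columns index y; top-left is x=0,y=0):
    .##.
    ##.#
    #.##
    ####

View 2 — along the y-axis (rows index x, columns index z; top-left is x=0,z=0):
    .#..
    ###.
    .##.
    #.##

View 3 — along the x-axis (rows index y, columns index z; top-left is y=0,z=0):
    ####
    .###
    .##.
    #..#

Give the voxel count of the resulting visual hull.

full grid |V| = 64
carve view 1 (along z, XY-mask fill 12/16): 48 voxels remain
carve view 2 (along y, XZ-mask fill 9/16): 29 voxels remain
carve view 3 (along x, YZ-mask fill 11/16): 20 voxels remain

20 voxels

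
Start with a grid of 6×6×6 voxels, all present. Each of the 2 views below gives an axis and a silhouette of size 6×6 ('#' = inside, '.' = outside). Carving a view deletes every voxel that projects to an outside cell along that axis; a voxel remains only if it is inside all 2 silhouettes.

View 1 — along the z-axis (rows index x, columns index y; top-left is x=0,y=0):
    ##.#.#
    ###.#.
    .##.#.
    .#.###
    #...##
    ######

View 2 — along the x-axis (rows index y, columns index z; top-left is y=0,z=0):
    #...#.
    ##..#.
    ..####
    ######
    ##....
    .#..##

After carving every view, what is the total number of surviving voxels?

initial block: 6^3 = 216
[1] z-view keeps 24 columns → grid now 144
[2] x-view keeps 20 columns → grid now 75

remaining voxels: 75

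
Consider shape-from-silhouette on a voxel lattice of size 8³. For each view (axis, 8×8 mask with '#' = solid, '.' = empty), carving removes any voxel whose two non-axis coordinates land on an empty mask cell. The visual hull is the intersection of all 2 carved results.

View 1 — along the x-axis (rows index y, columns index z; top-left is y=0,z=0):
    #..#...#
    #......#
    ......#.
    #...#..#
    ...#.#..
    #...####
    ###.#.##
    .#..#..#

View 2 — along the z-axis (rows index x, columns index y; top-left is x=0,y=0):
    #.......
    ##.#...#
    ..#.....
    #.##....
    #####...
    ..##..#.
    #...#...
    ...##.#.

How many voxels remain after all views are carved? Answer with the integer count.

before carving: 512 voxels (8×8×8)
after view 1 [x-axis, 25 of 64 cells solid] → remaining = 200
after view 2 [z-axis, 22 of 64 cells solid] → remaining = 59

59 voxels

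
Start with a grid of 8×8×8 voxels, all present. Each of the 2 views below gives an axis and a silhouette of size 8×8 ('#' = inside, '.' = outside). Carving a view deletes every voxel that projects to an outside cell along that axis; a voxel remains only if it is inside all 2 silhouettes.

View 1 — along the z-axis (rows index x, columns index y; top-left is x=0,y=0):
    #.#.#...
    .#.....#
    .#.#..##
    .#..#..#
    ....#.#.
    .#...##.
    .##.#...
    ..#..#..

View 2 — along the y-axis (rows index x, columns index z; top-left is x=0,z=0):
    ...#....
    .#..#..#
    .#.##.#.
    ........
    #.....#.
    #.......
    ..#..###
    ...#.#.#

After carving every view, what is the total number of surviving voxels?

full grid |V| = 512
after view 1 [z-axis, 22 of 64 cells solid] → remaining = 176
after view 2 [y-axis, 18 of 64 cells solid] → remaining = 50

voxel count = 50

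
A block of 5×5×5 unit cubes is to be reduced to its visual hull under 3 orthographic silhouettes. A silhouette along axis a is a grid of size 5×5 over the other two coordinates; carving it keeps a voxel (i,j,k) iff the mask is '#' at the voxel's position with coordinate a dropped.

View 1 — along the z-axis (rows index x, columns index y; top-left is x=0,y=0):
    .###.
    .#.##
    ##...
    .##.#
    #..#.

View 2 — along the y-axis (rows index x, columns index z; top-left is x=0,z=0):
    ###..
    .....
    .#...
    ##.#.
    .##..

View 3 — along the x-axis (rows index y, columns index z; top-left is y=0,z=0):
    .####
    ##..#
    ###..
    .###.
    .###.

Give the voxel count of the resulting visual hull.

before carving: 125 voxels (5×5×5)
after view 1 [z-axis, 13 of 25 cells solid] → remaining = 65
after view 2 [y-axis, 9 of 25 cells solid] → remaining = 24
after view 3 [x-axis, 16 of 25 cells solid] → remaining = 19

|visual hull| = 19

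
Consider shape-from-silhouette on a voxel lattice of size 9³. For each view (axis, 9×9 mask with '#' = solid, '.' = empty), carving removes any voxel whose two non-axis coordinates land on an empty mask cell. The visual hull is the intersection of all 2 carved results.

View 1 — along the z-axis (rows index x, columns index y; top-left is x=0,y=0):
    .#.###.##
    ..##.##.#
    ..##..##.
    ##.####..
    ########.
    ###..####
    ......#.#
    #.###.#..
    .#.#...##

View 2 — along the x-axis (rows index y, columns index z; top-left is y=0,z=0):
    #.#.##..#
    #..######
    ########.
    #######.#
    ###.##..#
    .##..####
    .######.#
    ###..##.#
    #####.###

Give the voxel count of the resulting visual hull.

voxel count = 324

before carving: 729 voxels (9×9×9)
after view 1 [z-axis, 47 of 81 cells solid] → remaining = 423
after view 2 [x-axis, 61 of 81 cells solid] → remaining = 324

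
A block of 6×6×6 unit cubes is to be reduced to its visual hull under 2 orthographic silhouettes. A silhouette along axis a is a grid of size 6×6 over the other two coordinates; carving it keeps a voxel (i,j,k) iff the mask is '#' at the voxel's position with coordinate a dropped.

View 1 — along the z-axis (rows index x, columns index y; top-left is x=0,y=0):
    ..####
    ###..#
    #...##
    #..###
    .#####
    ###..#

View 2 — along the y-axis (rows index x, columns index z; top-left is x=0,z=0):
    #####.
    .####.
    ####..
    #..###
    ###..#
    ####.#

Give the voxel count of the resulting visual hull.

|visual hull| = 104

initial block: 6^3 = 216
V1 z: intersect with XY mask (24 set) -- 144 left
V2 y: intersect with XZ mask (26 set) -- 104 left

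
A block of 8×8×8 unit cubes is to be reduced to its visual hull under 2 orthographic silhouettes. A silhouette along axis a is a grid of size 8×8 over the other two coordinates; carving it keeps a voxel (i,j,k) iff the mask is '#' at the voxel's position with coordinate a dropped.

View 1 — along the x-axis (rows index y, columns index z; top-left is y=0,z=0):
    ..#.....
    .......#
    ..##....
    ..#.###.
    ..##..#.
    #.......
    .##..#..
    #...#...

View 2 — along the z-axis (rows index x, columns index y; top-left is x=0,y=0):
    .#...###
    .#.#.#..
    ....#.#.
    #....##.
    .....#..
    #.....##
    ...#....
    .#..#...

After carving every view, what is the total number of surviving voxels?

voxel count = 39

start: 8×8×8 = 512 voxels
V1 x: intersect with YZ mask (17 set) -- 136 left
V2 z: intersect with XY mask (19 set) -- 39 left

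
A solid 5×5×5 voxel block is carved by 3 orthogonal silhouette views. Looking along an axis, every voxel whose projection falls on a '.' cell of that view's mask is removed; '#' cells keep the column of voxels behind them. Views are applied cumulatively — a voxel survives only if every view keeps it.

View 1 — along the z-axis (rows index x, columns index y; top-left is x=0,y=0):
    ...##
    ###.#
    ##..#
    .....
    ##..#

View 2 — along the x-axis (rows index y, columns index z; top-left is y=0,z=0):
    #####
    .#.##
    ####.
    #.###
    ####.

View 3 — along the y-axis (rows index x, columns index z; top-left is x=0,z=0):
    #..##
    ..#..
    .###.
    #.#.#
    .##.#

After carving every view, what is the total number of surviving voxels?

before carving: 125 voxels (5×5×5)
carve view 1 (along z, XY-mask fill 12/25): 60 voxels remain
carve view 2 (along x, YZ-mask fill 20/25): 48 voxels remain
carve view 3 (along y, XZ-mask fill 13/25): 23 voxels remain

23 voxels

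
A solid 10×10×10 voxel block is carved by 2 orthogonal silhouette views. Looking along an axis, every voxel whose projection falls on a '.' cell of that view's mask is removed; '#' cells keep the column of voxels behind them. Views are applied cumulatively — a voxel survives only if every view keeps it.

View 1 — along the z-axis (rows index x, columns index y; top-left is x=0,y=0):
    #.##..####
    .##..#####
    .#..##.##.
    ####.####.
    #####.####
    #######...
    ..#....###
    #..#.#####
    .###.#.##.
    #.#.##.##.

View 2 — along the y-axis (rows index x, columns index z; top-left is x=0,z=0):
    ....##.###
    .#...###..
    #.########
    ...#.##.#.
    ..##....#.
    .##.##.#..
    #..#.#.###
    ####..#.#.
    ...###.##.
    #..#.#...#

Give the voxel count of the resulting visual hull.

voxel count = 322

initial block: 10^3 = 1000
after view 1 [z-axis, 66 of 100 cells solid] → remaining = 660
after view 2 [y-axis, 51 of 100 cells solid] → remaining = 322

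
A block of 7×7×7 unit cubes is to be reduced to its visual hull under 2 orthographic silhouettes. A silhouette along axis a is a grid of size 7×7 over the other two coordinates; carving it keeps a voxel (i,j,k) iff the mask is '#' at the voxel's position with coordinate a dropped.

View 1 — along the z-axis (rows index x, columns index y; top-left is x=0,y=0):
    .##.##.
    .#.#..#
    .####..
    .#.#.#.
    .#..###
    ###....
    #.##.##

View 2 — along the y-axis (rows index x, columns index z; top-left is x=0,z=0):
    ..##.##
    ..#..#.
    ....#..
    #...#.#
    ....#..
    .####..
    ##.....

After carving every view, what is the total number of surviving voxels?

initial block: 7^3 = 343
V1 z: intersect with XY mask (26 set) -- 182 left
V2 y: intersect with XZ mask (17 set) -- 61 left

|visual hull| = 61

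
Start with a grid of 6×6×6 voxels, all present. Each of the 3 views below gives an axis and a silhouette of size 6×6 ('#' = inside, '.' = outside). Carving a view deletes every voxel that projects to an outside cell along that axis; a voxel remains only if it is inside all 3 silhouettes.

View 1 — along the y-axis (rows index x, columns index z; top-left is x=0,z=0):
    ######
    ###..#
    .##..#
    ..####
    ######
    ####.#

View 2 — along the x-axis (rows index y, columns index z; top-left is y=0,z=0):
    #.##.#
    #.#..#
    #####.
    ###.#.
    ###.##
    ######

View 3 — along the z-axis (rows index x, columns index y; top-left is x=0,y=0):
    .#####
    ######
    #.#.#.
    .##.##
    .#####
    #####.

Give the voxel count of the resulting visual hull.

initial block: 6^3 = 216
V1 y: intersect with XZ mask (28 set) -- 168 left
V2 x: intersect with YZ mask (27 set) -- 128 left
V3 z: intersect with XY mask (28 set) -- 103 left

remaining voxels: 103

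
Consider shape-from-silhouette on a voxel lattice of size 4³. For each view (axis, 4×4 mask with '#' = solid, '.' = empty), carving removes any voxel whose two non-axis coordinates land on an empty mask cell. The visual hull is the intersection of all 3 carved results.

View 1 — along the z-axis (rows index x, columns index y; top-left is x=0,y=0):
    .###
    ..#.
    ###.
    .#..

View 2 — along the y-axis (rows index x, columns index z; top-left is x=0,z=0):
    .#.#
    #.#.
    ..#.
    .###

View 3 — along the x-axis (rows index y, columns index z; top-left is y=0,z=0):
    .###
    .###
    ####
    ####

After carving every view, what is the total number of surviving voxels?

start: 4×4×4 = 64 voxels
step 1: project along z, AND mask (8/16) → |grid| = 32
step 2: project along y, AND mask (8/16) → |grid| = 14
step 3: project along x, AND mask (14/16) → |grid| = 14

|visual hull| = 14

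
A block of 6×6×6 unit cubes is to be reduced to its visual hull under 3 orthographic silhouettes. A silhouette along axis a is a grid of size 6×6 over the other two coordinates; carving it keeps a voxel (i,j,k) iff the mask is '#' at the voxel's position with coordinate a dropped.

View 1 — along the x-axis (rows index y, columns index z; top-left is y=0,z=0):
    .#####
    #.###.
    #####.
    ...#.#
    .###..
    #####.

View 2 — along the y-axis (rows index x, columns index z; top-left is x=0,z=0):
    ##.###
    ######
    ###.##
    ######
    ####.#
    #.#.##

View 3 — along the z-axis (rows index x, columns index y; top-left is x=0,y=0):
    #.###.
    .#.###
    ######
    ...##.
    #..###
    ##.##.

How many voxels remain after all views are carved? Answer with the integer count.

remaining voxels: 70

full grid |V| = 216
  1. axis=0 (YZ plane), |mask|=24  ⇒  voxels=144
  2. axis=1 (XZ plane), |mask|=31  ⇒  voxels=119
  3. axis=2 (XY plane), |mask|=24  ⇒  voxels=70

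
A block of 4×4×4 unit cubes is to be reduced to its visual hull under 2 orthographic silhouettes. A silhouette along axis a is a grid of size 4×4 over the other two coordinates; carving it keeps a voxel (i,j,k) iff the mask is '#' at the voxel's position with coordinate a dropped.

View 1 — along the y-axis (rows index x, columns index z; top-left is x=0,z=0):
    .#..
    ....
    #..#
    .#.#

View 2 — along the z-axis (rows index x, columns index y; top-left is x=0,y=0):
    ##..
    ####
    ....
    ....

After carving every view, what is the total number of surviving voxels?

initial block: 4^3 = 64
step 1: project along y, AND mask (5/16) → |grid| = 20
step 2: project along z, AND mask (6/16) → |grid| = 2

voxel count = 2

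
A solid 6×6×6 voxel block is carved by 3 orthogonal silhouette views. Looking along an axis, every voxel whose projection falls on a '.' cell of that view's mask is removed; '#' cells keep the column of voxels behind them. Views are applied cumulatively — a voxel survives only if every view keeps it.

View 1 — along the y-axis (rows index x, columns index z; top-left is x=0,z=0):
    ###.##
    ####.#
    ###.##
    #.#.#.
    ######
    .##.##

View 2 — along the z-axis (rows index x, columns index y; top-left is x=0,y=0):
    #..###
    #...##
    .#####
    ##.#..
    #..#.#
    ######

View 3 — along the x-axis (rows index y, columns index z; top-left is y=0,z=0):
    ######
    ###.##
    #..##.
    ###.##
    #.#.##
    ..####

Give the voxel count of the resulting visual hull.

|visual hull| = 90

initial block: 6^3 = 216
after view 1 [y-axis, 28 of 36 cells solid] → remaining = 168
after view 2 [z-axis, 24 of 36 cells solid] → remaining = 111
after view 3 [x-axis, 27 of 36 cells solid] → remaining = 90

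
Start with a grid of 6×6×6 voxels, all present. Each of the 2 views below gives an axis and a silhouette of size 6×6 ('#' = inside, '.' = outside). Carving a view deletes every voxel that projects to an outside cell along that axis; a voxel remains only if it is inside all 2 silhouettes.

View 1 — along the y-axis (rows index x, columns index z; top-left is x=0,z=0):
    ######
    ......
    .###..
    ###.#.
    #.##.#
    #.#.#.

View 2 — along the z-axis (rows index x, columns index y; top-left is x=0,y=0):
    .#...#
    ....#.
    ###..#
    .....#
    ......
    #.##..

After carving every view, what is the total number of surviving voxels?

before carving: 216 voxels (6×6×6)
[1] y-view keeps 20 columns → grid now 120
[2] z-view keeps 11 columns → grid now 37

|visual hull| = 37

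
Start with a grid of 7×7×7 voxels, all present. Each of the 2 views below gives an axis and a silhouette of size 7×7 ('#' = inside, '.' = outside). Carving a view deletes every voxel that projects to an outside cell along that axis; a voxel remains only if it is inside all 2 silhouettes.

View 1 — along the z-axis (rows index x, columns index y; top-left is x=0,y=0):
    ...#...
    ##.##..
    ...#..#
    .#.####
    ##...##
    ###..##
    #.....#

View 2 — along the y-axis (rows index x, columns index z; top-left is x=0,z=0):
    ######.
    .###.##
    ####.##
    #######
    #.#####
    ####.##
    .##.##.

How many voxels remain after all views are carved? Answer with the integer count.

remaining voxels: 135

before carving: 343 voxels (7×7×7)
[1] z-view keeps 23 columns → grid now 161
[2] y-view keeps 40 columns → grid now 135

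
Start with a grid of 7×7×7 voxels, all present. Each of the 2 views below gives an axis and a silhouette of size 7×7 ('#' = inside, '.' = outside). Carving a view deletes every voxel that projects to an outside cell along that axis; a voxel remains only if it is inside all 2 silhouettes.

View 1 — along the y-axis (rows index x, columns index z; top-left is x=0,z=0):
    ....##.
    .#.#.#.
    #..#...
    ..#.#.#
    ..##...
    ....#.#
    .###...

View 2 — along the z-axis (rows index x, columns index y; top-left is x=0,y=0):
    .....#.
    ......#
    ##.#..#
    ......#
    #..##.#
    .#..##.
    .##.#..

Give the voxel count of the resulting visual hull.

remaining voxels: 39

initial block: 7^3 = 343
step 1: project along y, AND mask (17/49) → |grid| = 119
step 2: project along z, AND mask (17/49) → |grid| = 39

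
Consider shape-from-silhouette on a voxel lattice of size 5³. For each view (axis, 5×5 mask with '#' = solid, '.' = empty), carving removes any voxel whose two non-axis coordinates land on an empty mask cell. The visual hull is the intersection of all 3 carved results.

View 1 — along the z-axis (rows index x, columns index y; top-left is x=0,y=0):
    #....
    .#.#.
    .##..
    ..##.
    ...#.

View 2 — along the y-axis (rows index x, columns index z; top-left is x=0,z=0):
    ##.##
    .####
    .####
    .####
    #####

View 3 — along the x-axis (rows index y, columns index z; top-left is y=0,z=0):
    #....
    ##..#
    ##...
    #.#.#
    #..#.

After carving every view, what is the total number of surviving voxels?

|visual hull| = 14

full grid |V| = 125
  1. axis=2 (XY plane), |mask|=8  ⇒  voxels=40
  2. axis=1 (XZ plane), |mask|=21  ⇒  voxels=33
  3. axis=0 (YZ plane), |mask|=11  ⇒  voxels=14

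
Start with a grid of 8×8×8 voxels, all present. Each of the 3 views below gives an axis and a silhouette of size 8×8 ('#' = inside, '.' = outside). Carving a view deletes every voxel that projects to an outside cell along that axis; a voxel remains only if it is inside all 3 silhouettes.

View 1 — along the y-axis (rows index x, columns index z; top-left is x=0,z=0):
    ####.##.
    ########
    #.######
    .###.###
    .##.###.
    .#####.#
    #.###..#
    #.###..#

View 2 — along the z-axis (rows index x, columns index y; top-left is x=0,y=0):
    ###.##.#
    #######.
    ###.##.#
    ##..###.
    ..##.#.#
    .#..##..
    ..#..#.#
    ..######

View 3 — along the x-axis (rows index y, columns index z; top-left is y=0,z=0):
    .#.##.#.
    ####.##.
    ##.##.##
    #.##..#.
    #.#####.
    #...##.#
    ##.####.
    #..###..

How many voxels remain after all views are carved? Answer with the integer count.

154 voxels

start: 8×8×8 = 512 voxels
step 1: project along y, AND mask (48/64) → |grid| = 384
step 2: project along z, AND mask (40/64) → |grid| = 247
step 3: project along x, AND mask (40/64) → |grid| = 154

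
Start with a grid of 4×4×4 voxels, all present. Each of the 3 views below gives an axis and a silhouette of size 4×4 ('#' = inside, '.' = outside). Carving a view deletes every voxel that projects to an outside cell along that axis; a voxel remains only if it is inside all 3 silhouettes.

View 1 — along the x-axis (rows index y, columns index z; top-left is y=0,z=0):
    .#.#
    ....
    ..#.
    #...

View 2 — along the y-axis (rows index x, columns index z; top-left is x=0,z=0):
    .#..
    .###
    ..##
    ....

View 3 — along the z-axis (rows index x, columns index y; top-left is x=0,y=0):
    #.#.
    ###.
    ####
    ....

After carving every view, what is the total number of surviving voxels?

before carving: 64 voxels (4×4×4)
[1] x-view keeps 4 columns → grid now 16
[2] y-view keeps 6 columns → grid now 6
[3] z-view keeps 9 columns → grid now 6

6 voxels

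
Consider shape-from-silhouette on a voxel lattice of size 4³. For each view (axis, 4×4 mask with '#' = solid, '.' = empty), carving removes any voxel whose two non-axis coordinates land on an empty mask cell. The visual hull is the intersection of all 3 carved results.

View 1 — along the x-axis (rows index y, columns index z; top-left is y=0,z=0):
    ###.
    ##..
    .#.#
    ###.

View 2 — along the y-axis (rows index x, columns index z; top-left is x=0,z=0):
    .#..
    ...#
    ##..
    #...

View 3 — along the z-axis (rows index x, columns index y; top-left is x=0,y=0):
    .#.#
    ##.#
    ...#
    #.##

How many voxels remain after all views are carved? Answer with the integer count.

before carving: 64 voxels (4×4×4)
carve view 1 (along x, YZ-mask fill 10/16): 40 voxels remain
carve view 2 (along y, XZ-mask fill 5/16): 15 voxels remain
carve view 3 (along z, XY-mask fill 9/16): 6 voxels remain

remaining voxels: 6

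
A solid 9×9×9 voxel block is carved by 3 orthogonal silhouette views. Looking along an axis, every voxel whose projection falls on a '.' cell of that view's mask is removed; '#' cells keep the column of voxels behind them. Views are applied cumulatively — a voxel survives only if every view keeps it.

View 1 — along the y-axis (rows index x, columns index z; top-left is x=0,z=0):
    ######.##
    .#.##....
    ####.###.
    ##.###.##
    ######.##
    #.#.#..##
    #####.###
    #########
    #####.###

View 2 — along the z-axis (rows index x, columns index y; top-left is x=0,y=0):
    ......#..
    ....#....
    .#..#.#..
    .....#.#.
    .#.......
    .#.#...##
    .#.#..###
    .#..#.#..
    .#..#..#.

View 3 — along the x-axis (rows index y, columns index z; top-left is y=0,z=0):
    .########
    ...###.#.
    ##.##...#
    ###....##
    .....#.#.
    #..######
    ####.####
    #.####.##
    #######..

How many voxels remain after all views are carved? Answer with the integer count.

full grid |V| = 729
[1] y-view keeps 63 columns → grid now 567
[2] z-view keeps 23 columns → grid now 165
[3] x-view keeps 53 columns → grid now 100

remaining voxels: 100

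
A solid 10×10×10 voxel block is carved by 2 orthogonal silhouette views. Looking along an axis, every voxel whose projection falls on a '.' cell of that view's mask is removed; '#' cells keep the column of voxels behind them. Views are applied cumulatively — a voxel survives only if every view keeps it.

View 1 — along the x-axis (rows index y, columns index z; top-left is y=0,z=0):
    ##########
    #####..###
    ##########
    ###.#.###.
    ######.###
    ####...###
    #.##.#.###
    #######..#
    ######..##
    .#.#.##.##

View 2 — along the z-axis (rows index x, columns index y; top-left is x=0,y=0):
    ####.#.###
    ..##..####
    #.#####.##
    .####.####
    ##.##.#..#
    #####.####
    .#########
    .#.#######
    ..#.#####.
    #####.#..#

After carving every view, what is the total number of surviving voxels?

before carving: 1000 voxels (10×10×10)
  1. axis=0 (YZ plane), |mask|=80  ⇒  voxels=800
  2. axis=2 (XY plane), |mask|=75  ⇒  voxels=593

593 voxels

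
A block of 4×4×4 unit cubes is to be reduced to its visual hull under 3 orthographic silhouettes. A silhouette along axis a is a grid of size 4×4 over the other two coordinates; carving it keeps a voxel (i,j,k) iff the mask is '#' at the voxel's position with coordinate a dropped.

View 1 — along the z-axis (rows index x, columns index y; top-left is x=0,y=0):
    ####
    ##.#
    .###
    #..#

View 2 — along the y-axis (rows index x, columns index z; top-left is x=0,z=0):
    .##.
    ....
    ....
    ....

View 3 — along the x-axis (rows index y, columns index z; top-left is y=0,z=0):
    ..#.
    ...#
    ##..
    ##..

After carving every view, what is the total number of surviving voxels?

start: 4×4×4 = 64 voxels
V1 z: intersect with XY mask (12 set) -- 48 left
V2 y: intersect with XZ mask (2 set) -- 8 left
V3 x: intersect with YZ mask (6 set) -- 3 left

voxel count = 3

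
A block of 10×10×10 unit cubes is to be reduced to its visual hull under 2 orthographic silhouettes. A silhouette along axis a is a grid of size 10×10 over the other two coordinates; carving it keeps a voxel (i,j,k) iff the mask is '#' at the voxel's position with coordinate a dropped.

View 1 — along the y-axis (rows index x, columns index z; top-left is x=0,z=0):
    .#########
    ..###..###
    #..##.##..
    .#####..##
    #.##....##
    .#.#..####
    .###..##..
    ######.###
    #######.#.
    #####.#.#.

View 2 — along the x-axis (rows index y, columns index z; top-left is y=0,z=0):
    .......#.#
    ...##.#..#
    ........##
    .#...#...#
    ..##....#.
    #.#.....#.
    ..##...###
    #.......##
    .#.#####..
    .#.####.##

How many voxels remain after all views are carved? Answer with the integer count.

start: 10×10×10 = 1000 voxels
after view 1 [y-axis, 67 of 100 cells solid] → remaining = 670
after view 2 [x-axis, 38 of 100 cells solid] → remaining = 264

voxel count = 264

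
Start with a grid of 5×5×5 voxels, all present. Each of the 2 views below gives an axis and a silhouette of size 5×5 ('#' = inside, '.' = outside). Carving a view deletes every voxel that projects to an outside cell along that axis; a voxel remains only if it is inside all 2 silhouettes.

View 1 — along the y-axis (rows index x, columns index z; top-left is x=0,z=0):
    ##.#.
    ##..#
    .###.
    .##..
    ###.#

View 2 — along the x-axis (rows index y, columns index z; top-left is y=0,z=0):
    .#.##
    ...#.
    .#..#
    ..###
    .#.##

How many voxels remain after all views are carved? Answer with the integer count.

34 voxels

full grid |V| = 125
carve view 1 (along y, XZ-mask fill 15/25): 75 voxels remain
carve view 2 (along x, YZ-mask fill 12/25): 34 voxels remain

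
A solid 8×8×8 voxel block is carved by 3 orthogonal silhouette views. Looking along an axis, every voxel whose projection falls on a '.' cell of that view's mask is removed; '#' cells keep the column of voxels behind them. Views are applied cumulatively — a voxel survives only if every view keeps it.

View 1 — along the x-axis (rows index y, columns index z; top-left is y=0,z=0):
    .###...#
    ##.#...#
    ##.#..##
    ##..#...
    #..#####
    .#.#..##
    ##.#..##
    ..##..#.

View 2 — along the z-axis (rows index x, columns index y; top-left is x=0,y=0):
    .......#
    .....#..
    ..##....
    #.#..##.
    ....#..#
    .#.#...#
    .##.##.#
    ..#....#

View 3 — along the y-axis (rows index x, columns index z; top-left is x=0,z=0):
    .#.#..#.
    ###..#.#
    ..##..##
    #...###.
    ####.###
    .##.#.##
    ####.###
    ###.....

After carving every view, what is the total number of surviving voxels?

before carving: 512 voxels (8×8×8)
V1 x: intersect with YZ mask (34 set) -- 272 left
V2 z: intersect with XY mask (20 set) -- 82 left
V3 y: intersect with XZ mask (38 set) -- 50 left

voxel count = 50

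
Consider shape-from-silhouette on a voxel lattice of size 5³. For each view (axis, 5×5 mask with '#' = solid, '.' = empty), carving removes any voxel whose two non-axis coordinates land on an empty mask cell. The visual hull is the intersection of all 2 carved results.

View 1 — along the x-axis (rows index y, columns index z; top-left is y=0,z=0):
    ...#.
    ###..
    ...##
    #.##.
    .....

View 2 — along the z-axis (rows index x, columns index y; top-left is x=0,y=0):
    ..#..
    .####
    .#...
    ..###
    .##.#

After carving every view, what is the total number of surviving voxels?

before carving: 125 voxels (5×5×5)
V1 x: intersect with YZ mask (9 set) -- 45 left
V2 z: intersect with XY mask (12 set) -- 23 left

|visual hull| = 23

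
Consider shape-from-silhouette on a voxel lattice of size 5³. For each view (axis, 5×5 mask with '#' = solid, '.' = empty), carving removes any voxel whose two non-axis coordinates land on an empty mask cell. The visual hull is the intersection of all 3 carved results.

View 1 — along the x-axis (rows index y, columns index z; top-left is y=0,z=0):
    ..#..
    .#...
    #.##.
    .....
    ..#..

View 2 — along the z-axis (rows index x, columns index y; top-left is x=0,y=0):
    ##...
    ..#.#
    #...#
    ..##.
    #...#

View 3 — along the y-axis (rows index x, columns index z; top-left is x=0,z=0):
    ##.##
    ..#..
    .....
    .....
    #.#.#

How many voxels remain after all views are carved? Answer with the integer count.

5 voxels

before carving: 125 voxels (5×5×5)
V1 x: intersect with YZ mask (6 set) -- 30 left
V2 z: intersect with XY mask (10 set) -- 13 left
V3 y: intersect with XZ mask (8 set) -- 5 left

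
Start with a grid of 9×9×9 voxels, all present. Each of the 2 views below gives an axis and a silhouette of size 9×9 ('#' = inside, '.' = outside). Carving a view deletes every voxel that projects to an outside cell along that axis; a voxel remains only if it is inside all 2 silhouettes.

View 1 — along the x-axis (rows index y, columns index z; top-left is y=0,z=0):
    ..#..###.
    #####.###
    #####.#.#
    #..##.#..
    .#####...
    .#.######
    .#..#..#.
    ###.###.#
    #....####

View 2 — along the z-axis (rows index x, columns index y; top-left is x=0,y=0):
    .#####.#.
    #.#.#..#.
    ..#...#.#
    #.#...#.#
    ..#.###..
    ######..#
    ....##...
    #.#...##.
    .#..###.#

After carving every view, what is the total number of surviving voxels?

voxel count = 218

initial block: 9^3 = 729
V1 x: intersect with YZ mask (50 set) -- 450 left
V2 z: intersect with XY mask (39 set) -- 218 left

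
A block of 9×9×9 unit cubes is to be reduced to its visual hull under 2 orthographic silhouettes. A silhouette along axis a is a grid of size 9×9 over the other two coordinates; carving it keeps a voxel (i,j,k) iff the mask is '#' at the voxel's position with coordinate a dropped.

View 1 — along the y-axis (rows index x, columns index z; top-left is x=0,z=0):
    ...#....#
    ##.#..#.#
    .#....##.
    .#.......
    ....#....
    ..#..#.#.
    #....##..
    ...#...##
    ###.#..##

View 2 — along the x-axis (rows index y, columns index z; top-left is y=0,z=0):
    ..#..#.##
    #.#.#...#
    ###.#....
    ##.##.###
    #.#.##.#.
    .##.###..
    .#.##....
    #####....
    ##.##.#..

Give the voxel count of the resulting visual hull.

initial block: 9^3 = 729
[1] y-view keeps 27 columns → grid now 243
[2] x-view keeps 42 columns → grid now 121

|visual hull| = 121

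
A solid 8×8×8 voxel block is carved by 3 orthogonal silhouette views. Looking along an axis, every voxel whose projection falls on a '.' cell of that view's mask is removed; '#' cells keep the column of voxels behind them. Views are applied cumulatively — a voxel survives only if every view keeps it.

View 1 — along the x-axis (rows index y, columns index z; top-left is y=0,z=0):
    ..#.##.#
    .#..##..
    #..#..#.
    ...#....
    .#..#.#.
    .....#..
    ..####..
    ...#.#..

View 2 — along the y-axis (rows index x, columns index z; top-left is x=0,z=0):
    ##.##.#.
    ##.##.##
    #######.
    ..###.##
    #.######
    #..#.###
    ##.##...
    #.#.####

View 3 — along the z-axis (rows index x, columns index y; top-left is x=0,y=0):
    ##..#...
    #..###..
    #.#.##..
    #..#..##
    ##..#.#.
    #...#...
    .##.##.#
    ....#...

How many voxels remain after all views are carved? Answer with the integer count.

remaining voxels: 54

start: 8×8×8 = 512 voxels
V1 x: intersect with YZ mask (21 set) -- 168 left
V2 y: intersect with XZ mask (45 set) -- 118 left
V3 z: intersect with XY mask (27 set) -- 54 left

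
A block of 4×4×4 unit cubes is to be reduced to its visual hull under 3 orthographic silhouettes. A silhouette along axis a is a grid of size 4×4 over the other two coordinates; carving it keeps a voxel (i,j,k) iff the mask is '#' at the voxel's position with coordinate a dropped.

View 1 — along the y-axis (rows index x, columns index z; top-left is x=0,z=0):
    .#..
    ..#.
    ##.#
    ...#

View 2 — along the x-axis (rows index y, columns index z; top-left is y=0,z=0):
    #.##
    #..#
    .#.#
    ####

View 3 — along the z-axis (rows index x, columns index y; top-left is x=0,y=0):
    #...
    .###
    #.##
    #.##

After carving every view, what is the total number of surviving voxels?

remaining voxels: 11

full grid |V| = 64
step 1: project along y, AND mask (6/16) → |grid| = 24
step 2: project along x, AND mask (11/16) → |grid| = 17
step 3: project along z, AND mask (10/16) → |grid| = 11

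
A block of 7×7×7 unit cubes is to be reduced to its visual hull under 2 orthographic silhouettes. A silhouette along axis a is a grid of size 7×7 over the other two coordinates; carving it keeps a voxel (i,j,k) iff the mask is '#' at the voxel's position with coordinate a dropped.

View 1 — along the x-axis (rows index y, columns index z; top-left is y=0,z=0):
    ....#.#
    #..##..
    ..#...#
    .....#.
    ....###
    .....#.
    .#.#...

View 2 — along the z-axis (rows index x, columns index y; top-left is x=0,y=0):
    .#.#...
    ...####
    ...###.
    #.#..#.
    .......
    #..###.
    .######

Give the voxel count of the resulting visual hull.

initial block: 7^3 = 343
carve view 1 (along x, YZ-mask fill 14/49): 98 voxels remain
carve view 2 (along z, XY-mask fill 22/49): 40 voxels remain

remaining voxels: 40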